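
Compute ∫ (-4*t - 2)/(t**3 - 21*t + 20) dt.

-2*log(t - 4)/3 + log(t**2 + 4*t - 5)/3 + C

Factor the denominator: (t - 4)*(t - 1)*(t + 5).
Partial-fraction decomposition: 1/(3*(t + 5)) + 1/(3*(t - 1)) - 2/(3*(t - 4)).
Integrate each term: A/(t−a) contributes A·log|t−a|.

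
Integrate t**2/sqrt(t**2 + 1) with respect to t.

t*sqrt(t**2 + 1)/2 - log(t + sqrt(t**2 + 1))/2 + C

Substitute t = tan(θ), so dt = sec(θ)^2 dθ and the radical becomes sqrt(t**2 + 1) = sec(θ) by the Pythagorean identity.
Integrate the resulting trig expression in θ, then back-substitute tan(θ) = t, sec(θ) = sqrt(t**2 + 1) (absorbing any constant into C).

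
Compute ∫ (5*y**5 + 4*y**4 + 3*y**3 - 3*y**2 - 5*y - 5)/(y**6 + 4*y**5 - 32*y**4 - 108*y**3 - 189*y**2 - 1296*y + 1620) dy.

44569*log(y - 6)/29700 + log(y - 1)/2100 - 13555*log(y + 5)/2244 + 34427*log(y + 6)/3780 + 367*log(y**2 + 9)/1700 - 2146*atan(y/3)/11475 + C

Factor the denominator: (y - 6)*(y - 1)*(y + 5)*(y + 6)*(y**2 + 9).
Partial-fraction decomposition: (3303*y - 4292)/(7650*(y**2 + 9)) + 34427/(3780*(y + 6)) - 13555/(2244*(y + 5)) + 1/(2100*(y - 1)) + 44569/(29700*(y - 6)).
Integrate each term; A/(y−a) gives A·log|y−a|; the (By+D)/(y²+p²) term gives a log and an atan.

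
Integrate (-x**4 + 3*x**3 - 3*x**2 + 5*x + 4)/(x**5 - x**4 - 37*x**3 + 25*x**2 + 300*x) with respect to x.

log(x)/75 - 37*log(x - 5)/50 + 22*log(x - 4)/63 + 25*log(x + 3)/42 - 274*log(x + 5)/225 + C

Factor the denominator: x*(x - 5)*(x - 4)*(x + 3)*(x + 5).
Partial-fraction decomposition: -274/(225*(x + 5)) + 25/(42*(x + 3)) + 22/(63*(x - 4)) - 37/(50*(x - 5)) + 1/(75*x).
Integrate each term: A/(x−a) contributes A·log|x−a|.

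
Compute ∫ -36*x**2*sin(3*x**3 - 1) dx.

4*cos(3*x**3 - 1) + C

Let u = 3*x**3 - 1, so du = (9*x**2) dx.
Rewriting, the integral becomes -4·∫ sin(u) du = -4·-cos(u).
Substituting back, u = 3*x**3 - 1.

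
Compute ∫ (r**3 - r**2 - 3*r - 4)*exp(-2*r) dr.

Use integration by parts with u = r**3 - r**2 - 3*r - 4, dv = exp(-2*r) dr, so v = -exp(-2*r)/2.
Apply parts 3 times (tabular method): alternate signs, differentiate u down to 0, integrate dv up.

(-4*r**3 - 2*r**2 + 10*r + 21)*exp(-2*r)/8 + C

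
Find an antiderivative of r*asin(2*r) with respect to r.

r**2*asin(2*r)/2 + r*sqrt(-4*r**2 + 1)/8 - asin(2*r)/16 + C

Use integration by parts with u = arcsin(2*r), dv = r dr.
Then du = 2/sqrt(-4*r**2 + 1) dr.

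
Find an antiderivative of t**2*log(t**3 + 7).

Let u = t**3 + 7, so du = (3*t**2) dt.
The integral becomes (1/3)·∫ log(u) du; integrate by parts with u′=log(u), dv′=du.

t**3*log(t**3 + 7)/3 - t**3/3 + 7*log(t**3 + 7)/3 + C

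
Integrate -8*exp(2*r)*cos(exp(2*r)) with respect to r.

-4*sin(exp(2*r)) + C

Let u = exp(2*r), so du = (2*exp(2*r)) dr.
Rewriting, the integral becomes -4·∫ cos(u) du = -4·sin(u).
Substituting back, u = exp(2*r).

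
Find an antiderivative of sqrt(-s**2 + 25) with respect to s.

Substitute s = 5·sin(θ), so ds = 5·cos(θ) dθ and the radical becomes sqrt(-s**2 + 25) = 5·cos(θ) by the Pythagorean identity.
Integrate the resulting trig expression in θ, then back-substitute θ = asin(s/5), sin(θ) = s/5, cos(θ) = sqrt(-s**2 + 25)/5 (absorbing any constant into C).

s*sqrt(-s**2 + 25)/2 + 25*asin(s/5)/2 + C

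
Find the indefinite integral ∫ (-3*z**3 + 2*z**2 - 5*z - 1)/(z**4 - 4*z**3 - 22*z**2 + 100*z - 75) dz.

Factor the denominator: (z - 5)*(z - 3)*(z - 1)*(z + 5).
Partial-fraction decomposition: -449/(480*(z + 5)) - 7/(48*(z - 1)) + 79/(32*(z - 3)) - 351/(80*(z - 5)).
Integrate each term: A/(z−a) contributes A·log|z−a|.

-351*log(z - 5)/80 + 79*log(z - 3)/32 - 7*log(z - 1)/48 - 449*log(z + 5)/480 + C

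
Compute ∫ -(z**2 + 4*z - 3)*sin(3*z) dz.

z**2*cos(3*z)/3 - 2*z*sin(3*z)/9 + 4*z*cos(3*z)/3 - 4*sin(3*z)/9 - 29*cos(3*z)/27 + C

Use integration by parts with u = z**2 + 4*z - 3, dv = -sin(3*z) dz, so v = cos(3*z)/3.
Apply parts 2 times (tabular method): alternate signs, differentiate u down to 0, integrate dv up.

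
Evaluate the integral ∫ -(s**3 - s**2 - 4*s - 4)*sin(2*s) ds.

Use integration by parts with u = s**3 - s**2 - 4*s - 4, dv = -sin(2*s) ds, so v = cos(2*s)/2.
Apply parts 3 times (tabular method): alternate signs, differentiate u down to 0, integrate dv up.

s**3*cos(2*s)/2 - 3*s**2*sin(2*s)/4 - s**2*cos(2*s)/2 + s*sin(2*s)/2 - 11*s*cos(2*s)/4 + 11*sin(2*s)/8 - 7*cos(2*s)/4 + C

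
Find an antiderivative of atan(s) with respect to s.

s*atan(s) - log(s**2 + 1)/2 + C

Use integration by parts with u = arctan(s), dv = ds.
Then du = 1/(s**2 + 1) ds.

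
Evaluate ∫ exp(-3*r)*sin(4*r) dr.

-3*exp(-3*r)*sin(4*r)/25 - 4*exp(-3*r)*cos(4*r)/25 + C

Let I denote the integral. Integrate by parts with u = sin(4*r), dv = exp(-3*r) dr, so v = -exp(-3*r)/3: I = -exp(-3*r)*sin(4*r)/3 + (4/3)·∫ exp(-3*r)*cos(4*r) dr.
Apply parts again with u = cos(4*r), dv = exp(-3*r) dr: ∫ exp(-3*r)*cos(4*r) dr = -exp(-3*r)*cos(4*r)/3 − (4/3)·I. Substituting back brings back I: I = -exp(-3*r)*sin(4*r)/3 - 4*exp(-3*r)*cos(4*r)/9 − (16/9)·I.
Solving for I: (1 + 16/9)·I equals the remaining terms, so I = (9/25)·(-exp(-3*r)*sin(4*r)/3 - 4*exp(-3*r)*cos(4*r)/9).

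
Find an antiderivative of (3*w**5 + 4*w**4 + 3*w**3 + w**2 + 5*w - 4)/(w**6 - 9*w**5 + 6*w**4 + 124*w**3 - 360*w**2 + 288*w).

Factor the denominator: w*(w - 6)*(w - 3)*(w - 2)**2*(w + 4).
Partial-fraction decomposition: 281/(1260*(w + 4)) + 3157/(288*(w - 2)) + 97/(24*(w - 2)**2) - 1154/(63*(w - 3)) + 14611/(1440*(w - 6)) - 1/(72*w).
Integrate each term; A/(w−a) gives A·log|w−a|; A/(w−a)² gives −A/(w−a).

-log(w)/72 + 14611*log(w - 6)/1440 - 1154*log(w - 3)/63 + 3157*log(w - 2)/288 + 281*log(w + 4)/1260 - 97/(24*w - 48) + C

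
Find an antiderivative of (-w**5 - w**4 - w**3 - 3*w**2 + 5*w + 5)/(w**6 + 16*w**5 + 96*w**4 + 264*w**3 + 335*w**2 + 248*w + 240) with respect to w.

Factor the denominator: (w + 3)*(w + 4)**2*(w + 5)*(w**2 + 1).
Partial-fraction decomposition: -(447*w - 1091)/(37570*(w**2 + 1)) - 1265/(26*(w + 5)) + 11579/(289*(w + 4)) - 769/(17*(w + 4)**2) + 38/(5*(w + 3)).
Integrate each term; A/(w−a) gives A·log|w−a|; the (Bw+D)/(w²+p²) term gives a log and an atan.

38*log(w + 3)/5 + 11579*log(w + 4)/289 - 1265*log(w + 5)/26 - 447*log(w**2 + 1)/75140 + 1091*atan(w)/37570 + 769/(17*w + 68) + C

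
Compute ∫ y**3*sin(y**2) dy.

-y**2*cos(y**2)/2 + sin(y**2)/2 + C

Let u = y², du = 2y dy; rewrite as (1/2)∫ u^1·sin(1u) du.
Now integrate by parts 1 time.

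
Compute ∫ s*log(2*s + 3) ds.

s**2*log(2*s + 3)/2 - s**2/4 + 3*s/4 - 9*log(2*s + 3)/8 + C

Use integration by parts with u = log(2*s + 3), dv = s ds.
Then du = 2/(2*s + 3) ds and v = s**2/2.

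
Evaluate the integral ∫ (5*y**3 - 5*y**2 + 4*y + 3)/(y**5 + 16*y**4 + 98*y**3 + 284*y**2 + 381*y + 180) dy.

Factor the denominator: (y + 1)*(y + 3)**2*(y + 4)*(y + 5).
Partial-fraction decomposition: -767/(16*(y + 5)) + 413/(3*(y + 4)) - 179/(2*(y + 3)) + 189/(4*(y + 3)**2) - 11/(48*(y + 1)).
Integrate each term; A/(y−a) gives A·log|y−a|; A/(y−a)² gives −A/(y−a).

-11*log(y + 1)/48 - 179*log(y + 3)/2 + 413*log(y + 4)/3 - 767*log(y + 5)/16 - 189/(4*y + 12) + C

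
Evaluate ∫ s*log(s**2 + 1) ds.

s**2*log(s**2 + 1)/2 - s**2/2 + log(s**2 + 1)/2 + C

Let u = s**2 + 1, so du = (2*s) ds.
The integral becomes (1/2)·∫ log(u) du; integrate by parts with u′=log(u), dv′=du.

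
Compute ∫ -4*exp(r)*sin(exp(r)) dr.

Let u = exp(r), so du = (exp(r)) dr.
Rewriting, the integral becomes -4·∫ sin(u) du = -4·-cos(u).
Substituting back, u = exp(r).

4*cos(exp(r)) + C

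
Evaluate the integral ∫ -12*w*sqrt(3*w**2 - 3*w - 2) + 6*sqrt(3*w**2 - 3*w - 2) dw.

-4*(3*w**2 - 3*w - 2)**(3/2)/3 + C

Let u = 3*w**2 - 3*w - 2, so du = (6*w - 3) dw.
Rewriting, the integral becomes -2·∫ √u du = -2·(2/3)u^(3/2).
Substituting back, u = 3*w**2 - 3*w - 2.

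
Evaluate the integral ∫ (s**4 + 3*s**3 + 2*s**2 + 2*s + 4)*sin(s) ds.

-s**4*cos(s) + 4*s**3*sin(s) - 3*s**3*cos(s) + 9*s**2*sin(s) + 10*s**2*cos(s) - 20*s*sin(s) + 16*s*cos(s) - 16*sin(s) - 24*cos(s) + C

Use integration by parts with u = s**4 + 3*s**3 + 2*s**2 + 2*s + 4, dv = sin(s) ds, so v = -cos(s).
Apply parts 4 times (tabular method): alternate signs, differentiate u down to 0, integrate dv up.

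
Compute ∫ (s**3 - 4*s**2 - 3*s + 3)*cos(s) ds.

s**3*sin(s) - 4*s**2*sin(s) + 3*s**2*cos(s) - 9*s*sin(s) - 8*s*cos(s) + 11*sin(s) - 9*cos(s) + C

Use integration by parts with u = s**3 - 4*s**2 - 3*s + 3, dv = cos(s) ds, so v = sin(s).
Apply parts 3 times (tabular method): alternate signs, differentiate u down to 0, integrate dv up.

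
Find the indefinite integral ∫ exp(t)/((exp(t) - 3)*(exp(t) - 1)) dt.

log(exp(t) - 3)/2 - log(exp(t) - 1)/2 + C

Let u = e^t, du = e^t dt.
The integral becomes ∫ du/((u-1)(u-3)); decompose into partial fractions.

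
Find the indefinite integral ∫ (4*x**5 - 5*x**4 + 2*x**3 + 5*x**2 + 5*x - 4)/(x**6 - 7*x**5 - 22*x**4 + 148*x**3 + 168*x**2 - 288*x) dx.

log(x)/72 + 416059*log(x - 6)/144000 + 7*log(x - 1)/375 - 109*log(x + 2)/384 + 681*log(x + 4)/500 - 12631/(1200*x - 7200) + C

Factor the denominator: x*(x - 6)**2*(x - 1)*(x + 2)*(x + 4).
Partial-fraction decomposition: 681/(500*(x + 4)) - 109/(384*(x + 2)) + 7/(375*(x - 1)) + 416059/(144000*(x - 6)) + 12631/(1200*(x - 6)**2) + 1/(72*x).
Integrate each term; A/(x−a) gives A·log|x−a|; A/(x−a)² gives −A/(x−a).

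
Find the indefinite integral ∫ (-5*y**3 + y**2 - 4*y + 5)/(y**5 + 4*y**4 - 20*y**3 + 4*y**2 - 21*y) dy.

Factor the denominator: y*(y - 3)*(y + 7)*(y**2 + 1).
Partial-fraction decomposition: (42*y - 19)/(250*(y**2 + 1)) + 1797/(3500*(y + 7)) - 133/(300*(y - 3)) - 5/(21*y).
Integrate each term; A/(y−a) gives A·log|y−a|; the (By+D)/(y²+p²) term gives a log and an atan.

-5*log(y)/21 - 133*log(y - 3)/300 + 1797*log(y + 7)/3500 + 21*log(y**2 + 1)/250 - 19*atan(y)/250 + C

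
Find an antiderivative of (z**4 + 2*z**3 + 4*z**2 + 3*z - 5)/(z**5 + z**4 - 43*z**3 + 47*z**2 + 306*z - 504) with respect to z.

65*log(z - 4)/22 - 35*log(z - 3)/12 + 49*log(z - 2)/90 - 7*log(z + 3)/120 + 377*log(z + 7)/792 + C

Factor the denominator: (z - 4)*(z - 3)*(z - 2)*(z + 3)*(z + 7).
Partial-fraction decomposition: 377/(792*(z + 7)) - 7/(120*(z + 3)) + 49/(90*(z - 2)) - 35/(12*(z - 3)) + 65/(22*(z - 4)).
Integrate each term: A/(z−a) contributes A·log|z−a|.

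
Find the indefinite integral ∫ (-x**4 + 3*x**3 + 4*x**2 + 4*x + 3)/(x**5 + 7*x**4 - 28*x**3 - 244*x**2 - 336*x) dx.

-log(x)/112 - 159*log(x - 6)/2080 - 29*log(x + 2)/160 + 397*log(x + 4)/240 - 3259*log(x + 7)/1365 + C

Factor the denominator: x*(x - 6)*(x + 2)*(x + 4)*(x + 7).
Partial-fraction decomposition: -3259/(1365*(x + 7)) + 397/(240*(x + 4)) - 29/(160*(x + 2)) - 159/(2080*(x - 6)) - 1/(112*x).
Integrate each term: A/(x−a) contributes A·log|x−a|.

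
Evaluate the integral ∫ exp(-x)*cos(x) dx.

exp(-x)*sin(x)/2 - exp(-x)*cos(x)/2 + C

Let I denote the integral. Integrate by parts with u = cos(x), dv = exp(-x) dx, so v = -exp(-x): I = -exp(-x)*cos(x) − ∫ exp(-x)*sin(x) dx.
Apply parts again with u = sin(x), dv = exp(-x) dx: ∫ exp(-x)*sin(x) dx = -exp(-x)*sin(x) + I. Substituting back brings back I: I = exp(-x)*sin(x) - exp(-x)*cos(x) − I.
Solving for I: (1 + 1)·I equals the remaining terms, so I = (1/2)·(exp(-x)*sin(x) - exp(-x)*cos(x)).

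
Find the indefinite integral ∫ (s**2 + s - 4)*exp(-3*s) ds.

Use integration by parts with u = s**2 + s - 4, dv = exp(-3*s) ds, so v = -exp(-3*s)/3.
Apply parts 2 times (tabular method): alternate signs, differentiate u down to 0, integrate dv up.

(-9*s**2 - 15*s + 31)*exp(-3*s)/27 + C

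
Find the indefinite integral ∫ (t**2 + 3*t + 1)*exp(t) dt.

Use integration by parts with u = t**2 + 3*t + 1, dv = exp(t) dt, so v = exp(t).
Apply parts 2 times (tabular method): alternate signs, differentiate u down to 0, integrate dv up.

(t**2 + t)*exp(t) + C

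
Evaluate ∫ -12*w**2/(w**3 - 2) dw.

-4*log(w**3 - 2) + C

Let u = w**3 - 2, so du = (3*w**2) dw.
Rewriting, the integral becomes -4·∫ 1/u du = -4·log(u).
Substituting back, u = w**3 - 2.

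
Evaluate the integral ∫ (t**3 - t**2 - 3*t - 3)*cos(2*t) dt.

t**3*sin(2*t)/2 - t**2*sin(2*t)/2 + 3*t**2*cos(2*t)/4 - 9*t*sin(2*t)/4 - t*cos(2*t)/2 - 5*sin(2*t)/4 - 9*cos(2*t)/8 + C

Use integration by parts with u = t**3 - t**2 - 3*t - 3, dv = cos(2*t) dt, so v = sin(2*t)/2.
Apply parts 3 times (tabular method): alternate signs, differentiate u down to 0, integrate dv up.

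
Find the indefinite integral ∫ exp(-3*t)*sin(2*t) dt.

Let I denote the integral. Integrate by parts with u = sin(2*t), dv = exp(-3*t) dt, so v = -exp(-3*t)/3: I = -exp(-3*t)*sin(2*t)/3 + (2/3)·∫ exp(-3*t)*cos(2*t) dt.
Apply parts again with u = cos(2*t), dv = exp(-3*t) dt: ∫ exp(-3*t)*cos(2*t) dt = -exp(-3*t)*cos(2*t)/3 − (2/3)·I. Substituting back brings back I: I = -exp(-3*t)*sin(2*t)/3 - 2*exp(-3*t)*cos(2*t)/9 − (4/9)·I.
Solving for I: (1 + 4/9)·I equals the remaining terms, so I = (9/13)·(-exp(-3*t)*sin(2*t)/3 - 2*exp(-3*t)*cos(2*t)/9).

-3*exp(-3*t)*sin(2*t)/13 - 2*exp(-3*t)*cos(2*t)/13 + C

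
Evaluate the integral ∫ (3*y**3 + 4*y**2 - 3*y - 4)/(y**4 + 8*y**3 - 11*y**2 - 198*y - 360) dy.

19*log(y - 5)/33 + 5*log(y + 3)/3 - 20*log(y + 4)/3 + 245*log(y + 6)/33 + C

Factor the denominator: (y - 5)*(y + 3)*(y + 4)*(y + 6).
Partial-fraction decomposition: 245/(33*(y + 6)) - 20/(3*(y + 4)) + 5/(3*(y + 3)) + 19/(33*(y - 5)).
Integrate each term: A/(y−a) contributes A·log|y−a|.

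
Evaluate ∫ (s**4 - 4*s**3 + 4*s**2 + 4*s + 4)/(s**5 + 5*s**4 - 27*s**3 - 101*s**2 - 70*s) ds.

-2*log(s)/35 + 83*log(s - 5)/840 + log(s + 1)/4 - 6*log(s + 2)/7 + 263*log(s + 7)/168 + C

Factor the denominator: s*(s - 5)*(s + 1)*(s + 2)*(s + 7).
Partial-fraction decomposition: 263/(168*(s + 7)) - 6/(7*(s + 2)) + 1/(4*(s + 1)) + 83/(840*(s - 5)) - 2/(35*s).
Integrate each term: A/(s−a) contributes A·log|s−a|.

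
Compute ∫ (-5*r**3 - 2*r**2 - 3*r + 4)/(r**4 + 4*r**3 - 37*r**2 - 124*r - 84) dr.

-583*log(r - 6)/364 - 5*log(r + 1)/21 + 21*log(r + 2)/20 - 821*log(r + 7)/195 + C

Factor the denominator: (r - 6)*(r + 1)*(r + 2)*(r + 7).
Partial-fraction decomposition: -821/(195*(r + 7)) + 21/(20*(r + 2)) - 5/(21*(r + 1)) - 583/(364*(r - 6)).
Integrate each term: A/(r−a) contributes A·log|r−a|.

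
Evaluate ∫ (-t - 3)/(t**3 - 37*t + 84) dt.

-7*log(t - 4)/11 + 3*log(t - 3)/5 + 2*log(t + 7)/55 + C

Factor the denominator: (t - 4)*(t - 3)*(t + 7).
Partial-fraction decomposition: 2/(55*(t + 7)) + 3/(5*(t - 3)) - 7/(11*(t - 4)).
Integrate each term: A/(t−a) contributes A·log|t−a|.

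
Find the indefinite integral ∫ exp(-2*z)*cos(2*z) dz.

exp(-2*z)*sin(2*z)/4 - exp(-2*z)*cos(2*z)/4 + C

Let I denote the integral. Integrate by parts with u = cos(2*z), dv = exp(-2*z) dz, so v = -exp(-2*z)/2: I = -exp(-2*z)*cos(2*z)/2 − ∫ exp(-2*z)*sin(2*z) dz.
Apply parts again with u = sin(2*z), dv = exp(-2*z) dz: ∫ exp(-2*z)*sin(2*z) dz = -exp(-2*z)*sin(2*z)/2 + I. Substituting back brings back I: I = exp(-2*z)*sin(2*z)/2 - exp(-2*z)*cos(2*z)/2 − I.
Solving for I: (1 + 1)·I equals the remaining terms, so I = (1/2)·(exp(-2*z)*sin(2*z)/2 - exp(-2*z)*cos(2*z)/2).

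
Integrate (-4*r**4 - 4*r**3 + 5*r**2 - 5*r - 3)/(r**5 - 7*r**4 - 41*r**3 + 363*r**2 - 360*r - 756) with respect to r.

-2466*log(r - 6)/1183 - 9*log(r - 3)/8 - log(r + 1)/168 - 1591*log(r + 7)/2028 + 281/(13*r - 78) + C

Factor the denominator: (r - 6)**2*(r - 3)*(r + 1)*(r + 7).
Partial-fraction decomposition: -1591/(2028*(r + 7)) - 1/(168*(r + 1)) - 9/(8*(r - 3)) - 2466/(1183*(r - 6)) - 281/(13*(r - 6)**2).
Integrate each term; A/(r−a) gives A·log|r−a|; A/(r−a)² gives −A/(r−a).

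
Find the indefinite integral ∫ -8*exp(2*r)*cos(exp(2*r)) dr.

Let u = exp(2*r), so du = (2*exp(2*r)) dr.
Rewriting, the integral becomes -4·∫ cos(u) du = -4·sin(u).
Substituting back, u = exp(2*r).

-4*sin(exp(2*r)) + C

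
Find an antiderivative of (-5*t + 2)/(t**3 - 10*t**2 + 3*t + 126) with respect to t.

-33*log(t - 7)/10 + 28*log(t - 6)/9 + 17*log(t + 3)/90 + C

Factor the denominator: (t - 7)*(t - 6)*(t + 3).
Partial-fraction decomposition: 17/(90*(t + 3)) + 28/(9*(t - 6)) - 33/(10*(t - 7)).
Integrate each term: A/(t−a) contributes A·log|t−a|.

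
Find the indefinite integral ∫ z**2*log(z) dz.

Use integration by parts with u = log(z), dv = z**2 dz.
Then du = 1/z dz and v = z**3/3.

z**3*log(z)/3 - z**3/9 + C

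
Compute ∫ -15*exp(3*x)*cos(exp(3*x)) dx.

Let u = exp(3*x), so du = (3*exp(3*x)) dx.
Rewriting, the integral becomes -5·∫ cos(u) du = -5·sin(u).
Substituting back, u = exp(3*x).

-5*sin(exp(3*x)) + C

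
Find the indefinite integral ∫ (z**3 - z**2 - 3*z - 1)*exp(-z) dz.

(-z**3 - 2*z**2 - z)*exp(-z) + C

Use integration by parts with u = z**3 - z**2 - 3*z - 1, dv = exp(-z) dz, so v = -exp(-z).
Apply parts 3 times (tabular method): alternate signs, differentiate u down to 0, integrate dv up.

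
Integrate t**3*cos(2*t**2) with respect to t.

Let u = t², du = 2t dt; rewrite as (1/2)∫ u^1·cos(2u) du.
Now integrate by parts 1 time.

t**2*sin(2*t**2)/4 + cos(2*t**2)/8 + C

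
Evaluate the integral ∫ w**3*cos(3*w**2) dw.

w**2*sin(3*w**2)/6 + cos(3*w**2)/18 + C

Let u = w², du = 2w dw; rewrite as (1/2)∫ u^1·cos(3u) du.
Now integrate by parts 1 time.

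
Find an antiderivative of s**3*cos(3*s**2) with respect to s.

s**2*sin(3*s**2)/6 + cos(3*s**2)/18 + C

Let u = s², du = 2s ds; rewrite as (1/2)∫ u^1·cos(3u) du.
Now integrate by parts 1 time.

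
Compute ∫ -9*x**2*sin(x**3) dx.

3*cos(x**3) + C

Let u = x**3, so du = (3*x**2) dx.
Rewriting, the integral becomes -3·∫ sin(u) du = -3·-cos(u).
Substituting back, u = x**3.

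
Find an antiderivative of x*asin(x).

Use integration by parts with u = arcsin(x), dv = x dx.
Then du = 1/sqrt(-x**2 + 1) dx.

x**2*asin(x)/2 + x*sqrt(-x**2 + 1)/4 - asin(x)/4 + C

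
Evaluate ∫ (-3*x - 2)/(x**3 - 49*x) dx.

Factor the denominator: x*(x - 7)*(x + 7).
Partial-fraction decomposition: 19/(98*(x + 7)) - 23/(98*(x - 7)) + 2/(49*x).
Integrate each term: A/(x−a) contributes A·log|x−a|.

2*log(x)/49 - 23*log(x - 7)/98 + 19*log(x + 7)/98 + C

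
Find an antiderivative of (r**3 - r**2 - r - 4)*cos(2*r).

r**3*sin(2*r)/2 - r**2*sin(2*r)/2 + 3*r**2*cos(2*r)/4 - 5*r*sin(2*r)/4 - r*cos(2*r)/2 - 7*sin(2*r)/4 - 5*cos(2*r)/8 + C

Use integration by parts with u = r**3 - r**2 - r - 4, dv = cos(2*r) dr, so v = sin(2*r)/2.
Apply parts 3 times (tabular method): alternate signs, differentiate u down to 0, integrate dv up.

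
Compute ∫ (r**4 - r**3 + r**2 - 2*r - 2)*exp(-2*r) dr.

Use integration by parts with u = r**4 - r**3 + r**2 - 2*r - 2, dv = exp(-2*r) dr, so v = -exp(-2*r)/2.
Apply parts 4 times (tabular method): alternate signs, differentiate u down to 0, integrate dv up.

(-4*r**4 - 4*r**3 - 10*r**2 - 2*r + 7)*exp(-2*r)/8 + C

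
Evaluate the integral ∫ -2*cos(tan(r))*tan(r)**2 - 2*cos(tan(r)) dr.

-2*sin(tan(r)) + C

Let u = tan(r), so du = (tan(r)**2 + 1) dr.
Rewriting, the integral becomes -2·∫ cos(u) du = -2·sin(u).
Substituting back, u = tan(r).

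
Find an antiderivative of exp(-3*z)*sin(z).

Let I denote the integral. Integrate by parts with u = sin(z), dv = exp(-3*z) dz, so v = -exp(-3*z)/3: I = -exp(-3*z)*sin(z)/3 + (1/3)·∫ exp(-3*z)*cos(z) dz.
Apply parts again with u = cos(z), dv = exp(-3*z) dz: ∫ exp(-3*z)*cos(z) dz = -exp(-3*z)*cos(z)/3 − (1/3)·I. Substituting back brings back I: I = -exp(-3*z)*sin(z)/3 - exp(-3*z)*cos(z)/9 − (1/9)·I.
Solving for I: (1 + 1/9)·I equals the remaining terms, so I = (9/10)·(-exp(-3*z)*sin(z)/3 - exp(-3*z)*cos(z)/9).

-3*exp(-3*z)*sin(z)/10 - exp(-3*z)*cos(z)/10 + C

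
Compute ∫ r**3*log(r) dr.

r**4*log(r)/4 - r**4/16 + C

Use integration by parts with u = log(r), dv = r**3 dr.
Then du = 1/r dr and v = r**4/4.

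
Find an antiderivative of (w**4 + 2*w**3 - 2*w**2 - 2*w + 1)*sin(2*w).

Use integration by parts with u = w**4 + 2*w**3 - 2*w**2 - 2*w + 1, dv = sin(2*w) dw, so v = -cos(2*w)/2.
Apply parts 4 times (tabular method): alternate signs, differentiate u down to 0, integrate dv up.

-w**4*cos(2*w)/2 + w**3*sin(2*w) - w**3*cos(2*w) + 3*w**2*sin(2*w)/2 + 5*w**2*cos(2*w)/2 - 5*w*sin(2*w)/2 + 5*w*cos(2*w)/2 - 5*sin(2*w)/4 - 7*cos(2*w)/4 + C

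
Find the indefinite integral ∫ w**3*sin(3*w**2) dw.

-w**2*cos(3*w**2)/6 + sin(3*w**2)/18 + C

Let u = w², du = 2w dw; rewrite as (1/2)∫ u^1·sin(3u) du.
Now integrate by parts 1 time.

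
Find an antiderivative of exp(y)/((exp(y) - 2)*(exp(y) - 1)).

Let u = e^y, du = e^y dy.
The integral becomes ∫ du/((u-2)(u-1)); decompose into partial fractions.

log(exp(y) - 2) - log(exp(y) - 1) + C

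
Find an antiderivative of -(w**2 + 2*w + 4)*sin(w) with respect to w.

Use integration by parts with u = w**2 + 2*w + 4, dv = -sin(w) dw, so v = cos(w).
Apply parts 2 times (tabular method): alternate signs, differentiate u down to 0, integrate dv up.

w**2*cos(w) - 2*w*sin(w) + 2*w*cos(w) - 2*sin(w) + 2*cos(w) + C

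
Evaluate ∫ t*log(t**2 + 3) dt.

t**2*log(t**2 + 3)/2 - t**2/2 + 3*log(t**2 + 3)/2 + C

Let u = t**2 + 3, so du = (2*t) dt.
The integral becomes (1/2)·∫ log(u) du; integrate by parts with u′=log(u), dv′=du.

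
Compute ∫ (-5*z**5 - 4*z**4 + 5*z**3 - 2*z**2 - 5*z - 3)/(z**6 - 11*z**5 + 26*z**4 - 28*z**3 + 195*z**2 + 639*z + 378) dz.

Factor the denominator: (z - 7)*(z - 6)*(z + 1)**2*(z**2 + 9).
Partial-fraction decomposition: (1103*z - 11448)/(4350*(z**2 + 9)) + 219/(39200*(z + 1)) - 1/(140*(z + 1)**2) + 14363/(735*(z - 6)) - 23015/(928*(z - 7)).
Integrate each term; A/(z−a) gives A·log|z−a|; the (Bz+D)/(z²+p²) term gives a log and an atan.

-23015*log(z - 7)/928 + 14363*log(z - 6)/735 + 219*log(z + 1)/39200 + 1103*log(z**2 + 9)/8700 - 636*atan(z/3)/725 + 1/(140*z + 140) + C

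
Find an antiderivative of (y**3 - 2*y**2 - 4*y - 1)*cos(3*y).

y**3*sin(3*y)/3 - 2*y**2*sin(3*y)/3 + y**2*cos(3*y)/3 - 14*y*sin(3*y)/9 - 4*y*cos(3*y)/9 - 5*sin(3*y)/27 - 14*cos(3*y)/27 + C

Use integration by parts with u = y**3 - 2*y**2 - 4*y - 1, dv = cos(3*y) dy, so v = sin(3*y)/3.
Apply parts 3 times (tabular method): alternate signs, differentiate u down to 0, integrate dv up.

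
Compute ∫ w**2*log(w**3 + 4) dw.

Let u = w**3 + 4, so du = (3*w**2) dw.
The integral becomes (1/3)·∫ log(u) du; integrate by parts with u′=log(u), dv′=du.

w**3*log(w**3 + 4)/3 - w**3/3 + 4*log(w**3 + 4)/3 + C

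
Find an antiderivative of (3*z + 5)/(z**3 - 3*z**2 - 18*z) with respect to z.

Factor the denominator: z*(z - 6)*(z + 3).
Partial-fraction decomposition: -4/(27*(z + 3)) + 23/(54*(z - 6)) - 5/(18*z).
Integrate each term: A/(z−a) contributes A·log|z−a|.

-5*log(z)/18 + 23*log(z - 6)/54 - 4*log(z + 3)/27 + C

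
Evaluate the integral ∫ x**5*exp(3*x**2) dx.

(9*x**4 - 6*x**2 + 2)*exp(3*x**2)/54 + C

Let u = x², du = 2x dx; rewrite as (1/2)∫ u^2·exp(3u) du.
Now integrate by parts 2 times.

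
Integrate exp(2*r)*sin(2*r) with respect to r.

Let I denote the integral. Integrate by parts with u = sin(2*r), dv = exp(2*r) dr, so v = exp(2*r)/2: I = exp(2*r)*sin(2*r)/2 − ∫ exp(2*r)*cos(2*r) dr.
Apply parts again with u = cos(2*r), dv = exp(2*r) dr: ∫ exp(2*r)*cos(2*r) dr = exp(2*r)*cos(2*r)/2 + I. Substituting back brings back I: I = exp(2*r)*sin(2*r)/2 - exp(2*r)*cos(2*r)/2 − I.
Solving for I: (1 + 1)·I equals the remaining terms, so I = (1/2)·(exp(2*r)*sin(2*r)/2 - exp(2*r)*cos(2*r)/2).

exp(2*r)*sin(2*r)/4 - exp(2*r)*cos(2*r)/4 + C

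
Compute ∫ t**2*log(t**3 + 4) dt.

Let u = t**3 + 4, so du = (3*t**2) dt.
The integral becomes (1/3)·∫ log(u) du; integrate by parts with u′=log(u), dv′=du.

t**3*log(t**3 + 4)/3 - t**3/3 + 4*log(t**3 + 4)/3 + C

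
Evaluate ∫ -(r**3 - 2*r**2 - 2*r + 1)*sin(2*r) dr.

Use integration by parts with u = r**3 - 2*r**2 - 2*r + 1, dv = -sin(2*r) dr, so v = cos(2*r)/2.
Apply parts 3 times (tabular method): alternate signs, differentiate u down to 0, integrate dv up.

r**3*cos(2*r)/2 - 3*r**2*sin(2*r)/4 - r**2*cos(2*r) + r*sin(2*r) - 7*r*cos(2*r)/4 + 7*sin(2*r)/8 + cos(2*r) + C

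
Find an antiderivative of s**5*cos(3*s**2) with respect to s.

Let u = s², du = 2s ds; rewrite as (1/2)∫ u^2·cos(3u) du.
Now integrate by parts 2 times.

s**4*sin(3*s**2)/6 + s**2*cos(3*s**2)/9 - sin(3*s**2)/27 + C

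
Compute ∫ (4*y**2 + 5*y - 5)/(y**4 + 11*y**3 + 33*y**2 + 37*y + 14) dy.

Factor the denominator: (y + 1)**2*(y + 2)*(y + 7).
Partial-fraction decomposition: -13/(15*(y + 7)) + 1/(5*(y + 2)) + 2/(3*(y + 1)) - 1/(y + 1)**2.
Integrate each term; A/(y−a) gives A·log|y−a|; A/(y−a)² gives −A/(y−a).

2*log(y + 1)/3 + log(y + 2)/5 - 13*log(y + 7)/15 + 1/(y + 1) + C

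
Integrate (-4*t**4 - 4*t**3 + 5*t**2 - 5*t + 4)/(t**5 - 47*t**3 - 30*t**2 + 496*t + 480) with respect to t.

-421*log(t - 6)/110 + 76*log(t - 4)/45 + log(t + 1)/30 + 83*log(t + 4)/30 - 923*log(t + 5)/198 + C

Factor the denominator: (t - 6)*(t - 4)*(t + 1)*(t + 4)*(t + 5).
Partial-fraction decomposition: -923/(198*(t + 5)) + 83/(30*(t + 4)) + 1/(30*(t + 1)) + 76/(45*(t - 4)) - 421/(110*(t - 6)).
Integrate each term: A/(t−a) contributes A·log|t−a|.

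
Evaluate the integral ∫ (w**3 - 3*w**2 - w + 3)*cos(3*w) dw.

Use integration by parts with u = w**3 - 3*w**2 - w + 3, dv = cos(3*w) dw, so v = sin(3*w)/3.
Apply parts 3 times (tabular method): alternate signs, differentiate u down to 0, integrate dv up.

w**3*sin(3*w)/3 - w**2*sin(3*w) + w**2*cos(3*w)/3 - 5*w*sin(3*w)/9 - 2*w*cos(3*w)/3 + 11*sin(3*w)/9 - 5*cos(3*w)/27 + C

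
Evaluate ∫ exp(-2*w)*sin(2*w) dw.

-exp(-2*w)*sin(2*w)/4 - exp(-2*w)*cos(2*w)/4 + C

Let I denote the integral. Integrate by parts with u = sin(2*w), dv = exp(-2*w) dw, so v = -exp(-2*w)/2: I = -exp(-2*w)*sin(2*w)/2 + ∫ exp(-2*w)*cos(2*w) dw.
Apply parts again with u = cos(2*w), dv = exp(-2*w) dw: ∫ exp(-2*w)*cos(2*w) dw = -exp(-2*w)*cos(2*w)/2 − I. Substituting back brings back I: I = -exp(-2*w)*sin(2*w)/2 - exp(-2*w)*cos(2*w)/2 − I.
Solving for I: (1 + 1)·I equals the remaining terms, so I = (1/2)·(-exp(-2*w)*sin(2*w)/2 - exp(-2*w)*cos(2*w)/2).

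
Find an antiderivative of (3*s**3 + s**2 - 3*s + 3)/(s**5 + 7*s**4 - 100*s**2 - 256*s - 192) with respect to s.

Factor the denominator: (s - 4)*(s + 2)**2*(s + 3)*(s + 4).
Partial-fraction decomposition: -161/(32*(s + 4)) + 60/(7*(s + 3)) - 131/(36*(s + 2)) + 11/(12*(s + 2)**2) + 199/(2016*(s - 4)).
Integrate each term; A/(s−a) gives A·log|s−a|; A/(s−a)² gives −A/(s−a).

199*log(s - 4)/2016 - 131*log(s + 2)/36 + 60*log(s + 3)/7 - 161*log(s + 4)/32 - 11/(12*s + 24) + C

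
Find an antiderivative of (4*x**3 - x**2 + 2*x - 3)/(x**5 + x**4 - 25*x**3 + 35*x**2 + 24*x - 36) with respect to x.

Factor the denominator: (x - 3)*(x - 2)*(x - 1)*(x + 1)*(x + 6).
Partial-fraction decomposition: -61/(168*(x + 6)) + 1/(12*(x + 1)) + 1/(14*(x - 1)) - 29/(24*(x - 2)) + 17/(12*(x - 3)).
Integrate each term: A/(x−a) contributes A·log|x−a|.

17*log(x - 3)/12 - 29*log(x - 2)/24 + log(x - 1)/14 + log(x + 1)/12 - 61*log(x + 6)/168 + C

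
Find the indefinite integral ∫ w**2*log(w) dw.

w**3*log(w)/3 - w**3/9 + C

Use integration by parts with u = log(w), dv = w**2 dw.
Then du = 1/w dw and v = w**3/3.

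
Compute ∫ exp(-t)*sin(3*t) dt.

-exp(-t)*sin(3*t)/10 - 3*exp(-t)*cos(3*t)/10 + C

Let I denote the integral. Integrate by parts with u = sin(3*t), dv = exp(-t) dt, so v = -exp(-t): I = -exp(-t)*sin(3*t) + 3·∫ exp(-t)*cos(3*t) dt.
Apply parts again with u = cos(3*t), dv = exp(-t) dt: ∫ exp(-t)*cos(3*t) dt = -exp(-t)*cos(3*t) − 3·I. Substituting back brings back I: I = -exp(-t)*sin(3*t) - 3*exp(-t)*cos(3*t) − 9·I.
Solving for I: (1 + 9)·I equals the remaining terms, so I = (1/10)·(-exp(-t)*sin(3*t) - 3*exp(-t)*cos(3*t)).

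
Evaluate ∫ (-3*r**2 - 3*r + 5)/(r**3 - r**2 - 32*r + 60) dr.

Factor the denominator: (r - 5)*(r - 2)*(r + 6).
Partial-fraction decomposition: -85/(88*(r + 6)) + 13/(24*(r - 2)) - 85/(33*(r - 5)).
Integrate each term: A/(r−a) contributes A·log|r−a|.

-85*log(r - 5)/33 + 13*log(r - 2)/24 - 85*log(r + 6)/88 + C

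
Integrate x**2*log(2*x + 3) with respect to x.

Use integration by parts with u = log(2*x + 3), dv = x**2 dx.
Then du = 2/(2*x + 3) dx and v = x**3/3.

x**3*log(2*x + 3)/3 - x**3/9 + x**2/4 - 3*x/4 + 9*log(2*x + 3)/8 + C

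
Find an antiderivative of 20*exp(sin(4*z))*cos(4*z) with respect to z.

Let u = sin(4*z), so du = (4*cos(4*z)) dz.
Rewriting, the integral becomes 5·∫ e^u du = 5·e^u.
Substituting back, u = sin(4*z).

5*exp(sin(4*z)) + C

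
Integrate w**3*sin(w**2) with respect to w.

-w**2*cos(w**2)/2 + sin(w**2)/2 + C

Let u = w², du = 2w dw; rewrite as (1/2)∫ u^1·sin(1u) du.
Now integrate by parts 1 time.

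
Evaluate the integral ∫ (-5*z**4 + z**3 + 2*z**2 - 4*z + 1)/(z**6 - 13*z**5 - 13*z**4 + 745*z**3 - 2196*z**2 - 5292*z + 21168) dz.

-11591*log(z - 7)/420 + 1434623*log(z - 6)/54756 + 109*log(z - 4)/84 - 401*log(z + 3)/22680 + 1111*log(z + 7)/9464 - 6215/(234*z - 1404) + C

Factor the denominator: (z - 7)*(z - 6)**2*(z - 4)*(z + 3)*(z + 7).
Partial-fraction decomposition: 1111/(9464*(z + 7)) - 401/(22680*(z + 3)) + 109/(84*(z - 4)) + 1434623/(54756*(z - 6)) + 6215/(234*(z - 6)**2) - 11591/(420*(z - 7)).
Integrate each term; A/(z−a) gives A·log|z−a|; A/(z−a)² gives −A/(z−a).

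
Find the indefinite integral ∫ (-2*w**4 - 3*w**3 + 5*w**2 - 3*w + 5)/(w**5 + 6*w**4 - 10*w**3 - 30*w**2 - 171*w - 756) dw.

-631*log(w - 4)/1925 + 11*log(w + 3)/252 - 1751*log(w + 7)/1276 - 1121*log(w**2 + 9)/6525 + 1819*atan(w/3)/6525 + C

Factor the denominator: (w - 4)*(w + 3)*(w + 7)*(w**2 + 9).
Partial-fraction decomposition: -(2242*w - 5457)/(6525*(w**2 + 9)) - 1751/(1276*(w + 7)) + 11/(252*(w + 3)) - 631/(1925*(w - 4)).
Integrate each term; A/(w−a) gives A·log|w−a|; the (Bw+D)/(w²+p²) term gives a log and an atan.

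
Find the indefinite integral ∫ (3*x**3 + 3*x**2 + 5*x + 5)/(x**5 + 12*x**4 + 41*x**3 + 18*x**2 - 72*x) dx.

-5*log(x)/72 + 4*log(x - 1)/35 - 16*log(x + 3)/9 + 159*log(x + 4)/40 - 565*log(x + 6)/252 + C

Factor the denominator: x*(x - 1)*(x + 3)*(x + 4)*(x + 6).
Partial-fraction decomposition: -565/(252*(x + 6)) + 159/(40*(x + 4)) - 16/(9*(x + 3)) + 4/(35*(x - 1)) - 5/(72*x).
Integrate each term: A/(x−a) contributes A·log|x−a|.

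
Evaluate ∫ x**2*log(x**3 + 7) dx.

Let u = x**3 + 7, so du = (3*x**2) dx.
The integral becomes (1/3)·∫ log(u) du; integrate by parts with u′=log(u), dv′=du.

x**3*log(x**3 + 7)/3 - x**3/3 + 7*log(x**3 + 7)/3 + C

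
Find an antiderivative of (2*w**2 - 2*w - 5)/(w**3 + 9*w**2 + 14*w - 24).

Factor the denominator: (w - 1)*(w + 4)*(w + 6).
Partial-fraction decomposition: 79/(14*(w + 6)) - 7/(2*(w + 4)) - 1/(7*(w - 1)).
Integrate each term: A/(w−a) contributes A·log|w−a|.

-log(w - 1)/7 - 7*log(w + 4)/2 + 79*log(w + 6)/14 + C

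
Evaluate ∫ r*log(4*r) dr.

r**2*(log(r) + 2*log(2))/2 - r**2/4 + C

Use integration by parts with u = log(4*r), dv = r dr.
Then du = 1/r dr and v = r**2/2.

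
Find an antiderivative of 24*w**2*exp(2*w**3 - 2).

Let u = 2*w**3 - 2, so du = (6*w**2) dw.
Rewriting, the integral becomes 4·∫ e^u du = 4·e^u.
Substituting back, u = 2*w**3 - 2.

4*exp(2*w**3 - 2) + C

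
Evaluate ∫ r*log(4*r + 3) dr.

r**2*log(4*r + 3)/2 - r**2/4 + 3*r/8 - 9*log(4*r + 3)/32 + C

Use integration by parts with u = log(4*r + 3), dv = r dr.
Then du = 4/(4*r + 3) dr and v = r**2/2.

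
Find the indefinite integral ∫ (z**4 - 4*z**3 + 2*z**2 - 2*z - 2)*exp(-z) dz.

(-z**4 - 2*z**2 - 2*z)*exp(-z) + C

Use integration by parts with u = z**4 - 4*z**3 + 2*z**2 - 2*z - 2, dv = exp(-z) dz, so v = -exp(-z).
Apply parts 4 times (tabular method): alternate signs, differentiate u down to 0, integrate dv up.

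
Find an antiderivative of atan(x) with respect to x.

x*atan(x) - log(x**2 + 1)/2 + C

Use integration by parts with u = arctan(x), dv = dx.
Then du = 1/(x**2 + 1) dx.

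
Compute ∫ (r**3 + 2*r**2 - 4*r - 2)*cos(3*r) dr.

Use integration by parts with u = r**3 + 2*r**2 - 4*r - 2, dv = cos(3*r) dr, so v = sin(3*r)/3.
Apply parts 3 times (tabular method): alternate signs, differentiate u down to 0, integrate dv up.

r**3*sin(3*r)/3 + 2*r**2*sin(3*r)/3 + r**2*cos(3*r)/3 - 14*r*sin(3*r)/9 + 4*r*cos(3*r)/9 - 22*sin(3*r)/27 - 14*cos(3*r)/27 + C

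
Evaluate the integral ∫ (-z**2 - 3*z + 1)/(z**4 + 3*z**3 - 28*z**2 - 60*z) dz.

Factor the denominator: z*(z - 5)*(z + 2)*(z + 6).
Partial-fraction decomposition: 17/(264*(z + 6)) + 3/(56*(z + 2)) - 39/(385*(z - 5)) - 1/(60*z).
Integrate each term: A/(z−a) contributes A·log|z−a|.

-log(z)/60 - 39*log(z - 5)/385 + 3*log(z + 2)/56 + 17*log(z + 6)/264 + C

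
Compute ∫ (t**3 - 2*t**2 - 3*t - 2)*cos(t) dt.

t**3*sin(t) - 2*t**2*sin(t) + 3*t**2*cos(t) - 9*t*sin(t) - 4*t*cos(t) + 2*sin(t) - 9*cos(t) + C

Use integration by parts with u = t**3 - 2*t**2 - 3*t - 2, dv = cos(t) dt, so v = sin(t).
Apply parts 3 times (tabular method): alternate signs, differentiate u down to 0, integrate dv up.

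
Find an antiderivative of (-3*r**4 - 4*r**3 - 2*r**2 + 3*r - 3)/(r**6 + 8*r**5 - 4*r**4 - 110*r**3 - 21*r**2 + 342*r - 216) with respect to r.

-121*log(r - 3)/504 + 3383*log(r - 1)/39200 + 55*log(r + 3)/96 - 559*log(r + 4)/350 + 1039*log(r + 6)/882 - 9/(280*r - 280) + C

Factor the denominator: (r - 3)*(r - 1)**2*(r + 3)*(r + 4)*(r + 6).
Partial-fraction decomposition: 1039/(882*(r + 6)) - 559/(350*(r + 4)) + 55/(96*(r + 3)) + 3383/(39200*(r - 1)) + 9/(280*(r - 1)**2) - 121/(504*(r - 3)).
Integrate each term; A/(r−a) gives A·log|r−a|; A/(r−a)² gives −A/(r−a).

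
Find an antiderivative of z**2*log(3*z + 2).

z**3*log(3*z + 2)/3 - z**3/9 + z**2/9 - 4*z/27 + 8*log(3*z + 2)/81 + C

Use integration by parts with u = log(3*z + 2), dv = z**2 dz.
Then du = 3/(3*z + 2) dz and v = z**3/3.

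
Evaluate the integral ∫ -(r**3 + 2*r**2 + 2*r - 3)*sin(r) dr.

Use integration by parts with u = r**3 + 2*r**2 + 2*r - 3, dv = -sin(r) dr, so v = cos(r).
Apply parts 3 times (tabular method): alternate signs, differentiate u down to 0, integrate dv up.

r**3*cos(r) - 3*r**2*sin(r) + 2*r**2*cos(r) - 4*r*sin(r) - 4*r*cos(r) + 4*sin(r) - 7*cos(r) + C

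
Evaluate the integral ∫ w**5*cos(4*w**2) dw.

Let u = w², du = 2w dw; rewrite as (1/2)∫ u^2·cos(4u) du.
Now integrate by parts 2 times.

w**4*sin(4*w**2)/8 + w**2*cos(4*w**2)/16 - sin(4*w**2)/64 + C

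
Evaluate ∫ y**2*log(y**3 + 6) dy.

y**3*log(y**3 + 6)/3 - y**3/3 + 2*log(y**3 + 6) + C

Let u = y**3 + 6, so du = (3*y**2) dy.
The integral becomes (1/3)·∫ log(u) du; integrate by parts with u′=log(u), dv′=du.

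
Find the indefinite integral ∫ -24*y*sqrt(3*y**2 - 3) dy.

-8*(3*y**2 - 3)**(3/2)/3 + C

Let u = 3*y**2 - 3, so du = (6*y) dy.
Rewriting, the integral becomes -4·∫ √u du = -4·(2/3)u^(3/2).
Substituting back, u = 3*y**2 - 3.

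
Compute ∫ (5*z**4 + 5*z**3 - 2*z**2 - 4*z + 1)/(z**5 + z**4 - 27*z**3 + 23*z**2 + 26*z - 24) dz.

1553*log(z - 4)/450 - 1069*log(z - 1)/1764 - 3*log(z + 1)/100 + 5353*log(z + 6)/2450 + 5/(42*z - 42) + C

Factor the denominator: (z - 4)*(z - 1)**2*(z + 1)*(z + 6).
Partial-fraction decomposition: 5353/(2450*(z + 6)) - 3/(100*(z + 1)) - 1069/(1764*(z - 1)) - 5/(42*(z - 1)**2) + 1553/(450*(z - 4)).
Integrate each term; A/(z−a) gives A·log|z−a|; A/(z−a)² gives −A/(z−a).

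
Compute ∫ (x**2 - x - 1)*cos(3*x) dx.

x**2*sin(3*x)/3 - x*sin(3*x)/3 + 2*x*cos(3*x)/9 - 11*sin(3*x)/27 - cos(3*x)/9 + C

Use integration by parts with u = x**2 - x - 1, dv = cos(3*x) dx, so v = sin(3*x)/3.
Apply parts 2 times (tabular method): alternate signs, differentiate u down to 0, integrate dv up.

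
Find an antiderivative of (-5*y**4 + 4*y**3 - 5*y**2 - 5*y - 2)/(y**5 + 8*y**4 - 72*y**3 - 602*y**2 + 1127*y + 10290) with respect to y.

-10915*log(y - 7)/5096 + 2777*log(y - 5)/3168 - 7496*log(y + 6)/143 + 687041*log(y + 7)/14112 - 13589/(168*y + 1176) + C

Factor the denominator: (y - 7)*(y - 5)*(y + 6)*(y + 7)**2.
Partial-fraction decomposition: 687041/(14112*(y + 7)) + 13589/(168*(y + 7)**2) - 7496/(143*(y + 6)) + 2777/(3168*(y - 5)) - 10915/(5096*(y - 7)).
Integrate each term; A/(y−a) gives A·log|y−a|; A/(y−a)² gives −A/(y−a).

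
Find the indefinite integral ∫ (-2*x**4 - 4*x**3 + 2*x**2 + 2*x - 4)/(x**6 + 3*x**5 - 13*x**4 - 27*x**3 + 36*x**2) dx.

Factor the denominator: x**2*(x - 3)*(x - 1)*(x + 3)*(x + 4).
Partial-fraction decomposition: 59/(140*(x + 4)) - 23/(108*(x + 3)) + 3/(20*(x - 1)) - 125/(378*(x - 3)) - 1/(36*x) - 1/(9*x**2).
Integrate each term; A/(x−a) gives A·log|x−a|; A/(x−a)² gives −A/(x−a).

-log(x)/36 - 125*log(x - 3)/378 + 3*log(x - 1)/20 - 23*log(x + 3)/108 + 59*log(x + 4)/140 + 1/(9*x) + C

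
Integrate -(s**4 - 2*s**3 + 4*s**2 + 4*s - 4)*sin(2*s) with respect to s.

s**4*cos(2*s)/2 - s**3*sin(2*s) - s**3*cos(2*s) + 3*s**2*sin(2*s)/2 + s**2*cos(2*s)/2 - s*sin(2*s)/2 + 7*s*cos(2*s)/2 - 7*sin(2*s)/4 - 9*cos(2*s)/4 + C

Use integration by parts with u = s**4 - 2*s**3 + 4*s**2 + 4*s - 4, dv = -sin(2*s) ds, so v = cos(2*s)/2.
Apply parts 4 times (tabular method): alternate signs, differentiate u down to 0, integrate dv up.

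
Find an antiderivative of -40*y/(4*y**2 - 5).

Let u = 4*y**2 - 5, so du = (8*y) dy.
Rewriting, the integral becomes -5·∫ 1/u du = -5·log(u).
Substituting back, u = 4*y**2 - 5.

-5*log(4*y**2 - 5) + C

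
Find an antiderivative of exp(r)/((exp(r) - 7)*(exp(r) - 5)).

log(exp(r) - 7)/2 - log(exp(r) - 5)/2 + C

Let u = e^r, du = e^r dr.
The integral becomes ∫ du/((u-7)(u-5)); decompose into partial fractions.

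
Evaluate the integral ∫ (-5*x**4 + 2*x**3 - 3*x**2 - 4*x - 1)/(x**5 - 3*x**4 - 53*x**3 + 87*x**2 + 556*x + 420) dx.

Factor the denominator: (x - 7)*(x - 5)*(x + 1)*(x + 2)*(x + 6).
Partial-fraction decomposition: -6997/(2860*(x + 6)) + 101/(252*(x + 2)) - 7/(240*(x + 1)) + 2971/(924*(x - 5)) - 11495/(1872*(x - 7)).
Integrate each term: A/(x−a) contributes A·log|x−a|.

-11495*log(x - 7)/1872 + 2971*log(x - 5)/924 - 7*log(x + 1)/240 + 101*log(x + 2)/252 - 6997*log(x + 6)/2860 + C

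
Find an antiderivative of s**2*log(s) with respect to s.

Use integration by parts with u = log(s), dv = s**2 ds.
Then du = 1/s ds and v = s**3/3.

s**3*log(s)/3 - s**3/9 + C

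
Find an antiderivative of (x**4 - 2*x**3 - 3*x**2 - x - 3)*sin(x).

Use integration by parts with u = x**4 - 2*x**3 - 3*x**2 - x - 3, dv = sin(x) dx, so v = -cos(x).
Apply parts 4 times (tabular method): alternate signs, differentiate u down to 0, integrate dv up.

-x**4*cos(x) + 4*x**3*sin(x) + 2*x**3*cos(x) - 6*x**2*sin(x) + 15*x**2*cos(x) - 30*x*sin(x) - 11*x*cos(x) + 11*sin(x) - 27*cos(x) + C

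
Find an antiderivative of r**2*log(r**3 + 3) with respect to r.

Let u = r**3 + 3, so du = (3*r**2) dr.
The integral becomes (1/3)·∫ log(u) du; integrate by parts with u′=log(u), dv′=du.

r**3*log(r**3 + 3)/3 - r**3/3 + log(r**3 + 3) + C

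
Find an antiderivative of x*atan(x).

x**2*atan(x)/2 - x/2 + atan(x)/2 + C

Use integration by parts with u = arctan(x), dv = x dx.
Then du = 1/(x**2 + 1) dx.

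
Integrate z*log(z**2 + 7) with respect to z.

z**2*log(z**2 + 7)/2 - z**2/2 + 7*log(z**2 + 7)/2 + C

Let u = z**2 + 7, so du = (2*z) dz.
The integral becomes (1/2)·∫ log(u) du; integrate by parts with u′=log(u), dv′=du.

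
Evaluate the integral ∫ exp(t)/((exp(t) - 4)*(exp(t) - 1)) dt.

Let u = e^t, du = e^t dt.
The integral becomes ∫ du/((u-1)(u-4)); decompose into partial fractions.

log(exp(t) - 4)/3 - log(exp(t) - 1)/3 + C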